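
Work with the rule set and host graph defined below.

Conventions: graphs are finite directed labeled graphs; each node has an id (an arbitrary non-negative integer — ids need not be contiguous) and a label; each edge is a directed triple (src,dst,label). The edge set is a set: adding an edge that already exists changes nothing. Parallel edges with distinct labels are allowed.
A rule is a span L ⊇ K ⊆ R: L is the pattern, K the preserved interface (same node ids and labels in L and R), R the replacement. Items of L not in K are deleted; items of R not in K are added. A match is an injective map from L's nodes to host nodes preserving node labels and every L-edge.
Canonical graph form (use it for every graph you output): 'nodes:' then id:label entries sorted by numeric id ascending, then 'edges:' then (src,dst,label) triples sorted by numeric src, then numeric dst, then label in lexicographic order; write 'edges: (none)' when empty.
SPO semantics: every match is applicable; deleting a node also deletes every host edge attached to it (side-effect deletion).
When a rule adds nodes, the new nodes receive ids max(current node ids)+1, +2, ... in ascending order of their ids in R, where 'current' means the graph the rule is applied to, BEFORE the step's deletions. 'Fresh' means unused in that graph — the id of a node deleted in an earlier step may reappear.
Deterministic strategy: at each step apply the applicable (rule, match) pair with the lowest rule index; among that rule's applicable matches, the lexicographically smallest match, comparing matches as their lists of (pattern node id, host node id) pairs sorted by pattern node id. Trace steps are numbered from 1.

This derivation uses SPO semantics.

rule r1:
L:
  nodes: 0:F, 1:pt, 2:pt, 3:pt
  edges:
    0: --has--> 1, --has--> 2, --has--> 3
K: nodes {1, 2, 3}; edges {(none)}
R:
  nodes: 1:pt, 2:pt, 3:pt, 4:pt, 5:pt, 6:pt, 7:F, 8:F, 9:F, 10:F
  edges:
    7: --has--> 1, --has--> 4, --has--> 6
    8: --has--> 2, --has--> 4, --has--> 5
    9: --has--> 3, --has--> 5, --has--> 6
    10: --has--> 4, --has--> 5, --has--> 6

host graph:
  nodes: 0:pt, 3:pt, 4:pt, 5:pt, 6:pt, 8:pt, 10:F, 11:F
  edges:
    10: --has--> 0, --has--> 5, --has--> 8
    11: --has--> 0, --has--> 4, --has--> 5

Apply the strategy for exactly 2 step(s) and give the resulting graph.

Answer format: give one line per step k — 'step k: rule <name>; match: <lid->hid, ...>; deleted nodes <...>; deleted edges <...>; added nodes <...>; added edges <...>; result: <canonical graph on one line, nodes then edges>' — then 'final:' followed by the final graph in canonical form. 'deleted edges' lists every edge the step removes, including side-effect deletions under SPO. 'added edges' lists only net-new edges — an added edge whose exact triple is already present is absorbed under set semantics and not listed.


step 1: rule r1; match: 0->10, 1->0, 2->5, 3->8; deleted nodes 10; deleted edges (10,0,has); (10,5,has); (10,8,has); added nodes 12, 13, 14, 15, 16, 17, 18; added edges (15,0,has); (15,12,has); (15,14,has); (16,5,has); (16,12,has); (16,13,has); (17,8,has); (17,13,has); (17,14,has); (18,12,has); (18,13,has); (18,14,has); result: nodes: 0:pt, 3:pt, 4:pt, 5:pt, 6:pt, 8:pt, 11:F, 12:pt, 13:pt, 14:pt, 15:F, 16:F, 17:F, 18:F edges: (11,0,has); (11,4,has); (11,5,has); (15,0,has); (15,12,has); (15,14,has); (16,5,has); (16,12,has); (16,13,has); (17,8,has); (17,13,has); (17,14,has); (18,12,has); (18,13,has); (18,14,has)
step 2: rule r1; match: 0->11, 1->0, 2->4, 3->5; deleted nodes 11; deleted edges (11,0,has); (11,4,has); (11,5,has); added nodes 19, 20, 21, 22, 23, 24, 25; added edges (22,0,has); (22,19,has); (22,21,has); (23,4,has); (23,19,has); (23,20,has); (24,5,has); (24,20,has); (24,21,has); (25,19,has); (25,20,has); (25,21,has); result: nodes: 0:pt, 3:pt, 4:pt, 5:pt, 6:pt, 8:pt, 12:pt, 13:pt, 14:pt, 15:F, 16:F, 17:F, 18:F, 19:pt, 20:pt, 21:pt, 22:F, 23:F, 24:F, 25:F edges: (15,0,has); (15,12,has); (15,14,has); (16,5,has); (16,12,has); (16,13,has); (17,8,has); (17,13,has); (17,14,has); (18,12,has); (18,13,has); (18,14,has); (22,0,has); (22,19,has); (22,21,has); (23,4,has); (23,19,has); (23,20,has); (24,5,has); (24,20,has); (24,21,has); (25,19,has); (25,20,has); (25,21,has)
final:
nodes: 0:pt, 3:pt, 4:pt, 5:pt, 6:pt, 8:pt, 12:pt, 13:pt, 14:pt, 15:F, 16:F, 17:F, 18:F, 19:pt, 20:pt, 21:pt, 22:F, 23:F, 24:F, 25:F
edges: (15,0,has); (15,12,has); (15,14,has); (16,5,has); (16,12,has); (16,13,has); (17,8,has); (17,13,has); (17,14,has); (18,12,has); (18,13,has); (18,14,has); (22,0,has); (22,19,has); (22,21,has); (23,4,has); (23,19,has); (23,20,has); (24,5,has); (24,20,has); (24,21,has); (25,19,has); (25,20,has); (25,21,has)


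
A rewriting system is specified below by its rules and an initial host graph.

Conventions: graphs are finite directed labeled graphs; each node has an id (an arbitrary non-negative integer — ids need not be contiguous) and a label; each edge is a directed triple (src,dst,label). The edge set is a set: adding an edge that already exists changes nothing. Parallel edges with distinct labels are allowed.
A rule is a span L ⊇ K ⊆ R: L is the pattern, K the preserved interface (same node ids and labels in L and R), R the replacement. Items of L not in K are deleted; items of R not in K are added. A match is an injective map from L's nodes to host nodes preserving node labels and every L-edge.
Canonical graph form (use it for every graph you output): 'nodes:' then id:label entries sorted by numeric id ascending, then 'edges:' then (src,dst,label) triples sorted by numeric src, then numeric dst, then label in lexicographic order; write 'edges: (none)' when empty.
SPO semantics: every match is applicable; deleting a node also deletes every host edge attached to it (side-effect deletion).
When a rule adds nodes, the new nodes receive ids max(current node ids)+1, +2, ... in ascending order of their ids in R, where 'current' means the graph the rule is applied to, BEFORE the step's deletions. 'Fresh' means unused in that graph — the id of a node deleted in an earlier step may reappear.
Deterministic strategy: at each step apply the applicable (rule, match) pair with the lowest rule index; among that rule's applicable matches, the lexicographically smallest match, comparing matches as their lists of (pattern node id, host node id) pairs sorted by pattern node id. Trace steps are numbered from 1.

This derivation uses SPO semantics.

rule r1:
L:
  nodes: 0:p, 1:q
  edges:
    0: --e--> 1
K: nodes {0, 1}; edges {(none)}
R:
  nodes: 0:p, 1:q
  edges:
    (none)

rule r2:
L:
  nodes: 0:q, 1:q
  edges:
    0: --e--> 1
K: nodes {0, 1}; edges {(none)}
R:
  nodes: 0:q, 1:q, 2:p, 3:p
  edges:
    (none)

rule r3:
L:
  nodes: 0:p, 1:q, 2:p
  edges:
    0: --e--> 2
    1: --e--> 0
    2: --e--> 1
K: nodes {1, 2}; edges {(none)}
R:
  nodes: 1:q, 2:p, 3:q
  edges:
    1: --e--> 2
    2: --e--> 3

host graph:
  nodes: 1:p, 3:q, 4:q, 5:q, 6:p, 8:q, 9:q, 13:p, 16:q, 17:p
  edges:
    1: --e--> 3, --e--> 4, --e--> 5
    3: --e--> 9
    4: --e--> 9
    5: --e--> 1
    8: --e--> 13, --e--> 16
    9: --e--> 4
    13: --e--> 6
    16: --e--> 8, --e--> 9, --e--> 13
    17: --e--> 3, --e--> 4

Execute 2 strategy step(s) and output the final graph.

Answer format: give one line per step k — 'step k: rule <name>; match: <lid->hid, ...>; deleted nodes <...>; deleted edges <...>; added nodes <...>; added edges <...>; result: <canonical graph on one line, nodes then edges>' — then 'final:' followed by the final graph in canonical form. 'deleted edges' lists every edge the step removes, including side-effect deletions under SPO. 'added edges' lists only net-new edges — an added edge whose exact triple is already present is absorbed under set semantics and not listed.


step 1: rule r1; match: 0->1, 1->3; deleted nodes (none); deleted edges (1,3,e); added nodes (none); added edges (none); result: nodes: 1:p, 3:q, 4:q, 5:q, 6:p, 8:q, 9:q, 13:p, 16:q, 17:p edges: (1,4,e); (1,5,e); (3,9,e); (4,9,e); (5,1,e); (8,13,e); (8,16,e); (9,4,e); (13,6,e); (16,8,e); (16,9,e); (16,13,e); (17,3,e); (17,4,e)
step 2: rule r1; match: 0->1, 1->4; deleted nodes (none); deleted edges (1,4,e); added nodes (none); added edges (none); result: nodes: 1:p, 3:q, 4:q, 5:q, 6:p, 8:q, 9:q, 13:p, 16:q, 17:p edges: (1,5,e); (3,9,e); (4,9,e); (5,1,e); (8,13,e); (8,16,e); (9,4,e); (13,6,e); (16,8,e); (16,9,e); (16,13,e); (17,3,e); (17,4,e)
final:
nodes: 1:p, 3:q, 4:q, 5:q, 6:p, 8:q, 9:q, 13:p, 16:q, 17:p
edges: (1,5,e); (3,9,e); (4,9,e); (5,1,e); (8,13,e); (8,16,e); (9,4,e); (13,6,e); (16,8,e); (16,9,e); (16,13,e); (17,3,e); (17,4,e)


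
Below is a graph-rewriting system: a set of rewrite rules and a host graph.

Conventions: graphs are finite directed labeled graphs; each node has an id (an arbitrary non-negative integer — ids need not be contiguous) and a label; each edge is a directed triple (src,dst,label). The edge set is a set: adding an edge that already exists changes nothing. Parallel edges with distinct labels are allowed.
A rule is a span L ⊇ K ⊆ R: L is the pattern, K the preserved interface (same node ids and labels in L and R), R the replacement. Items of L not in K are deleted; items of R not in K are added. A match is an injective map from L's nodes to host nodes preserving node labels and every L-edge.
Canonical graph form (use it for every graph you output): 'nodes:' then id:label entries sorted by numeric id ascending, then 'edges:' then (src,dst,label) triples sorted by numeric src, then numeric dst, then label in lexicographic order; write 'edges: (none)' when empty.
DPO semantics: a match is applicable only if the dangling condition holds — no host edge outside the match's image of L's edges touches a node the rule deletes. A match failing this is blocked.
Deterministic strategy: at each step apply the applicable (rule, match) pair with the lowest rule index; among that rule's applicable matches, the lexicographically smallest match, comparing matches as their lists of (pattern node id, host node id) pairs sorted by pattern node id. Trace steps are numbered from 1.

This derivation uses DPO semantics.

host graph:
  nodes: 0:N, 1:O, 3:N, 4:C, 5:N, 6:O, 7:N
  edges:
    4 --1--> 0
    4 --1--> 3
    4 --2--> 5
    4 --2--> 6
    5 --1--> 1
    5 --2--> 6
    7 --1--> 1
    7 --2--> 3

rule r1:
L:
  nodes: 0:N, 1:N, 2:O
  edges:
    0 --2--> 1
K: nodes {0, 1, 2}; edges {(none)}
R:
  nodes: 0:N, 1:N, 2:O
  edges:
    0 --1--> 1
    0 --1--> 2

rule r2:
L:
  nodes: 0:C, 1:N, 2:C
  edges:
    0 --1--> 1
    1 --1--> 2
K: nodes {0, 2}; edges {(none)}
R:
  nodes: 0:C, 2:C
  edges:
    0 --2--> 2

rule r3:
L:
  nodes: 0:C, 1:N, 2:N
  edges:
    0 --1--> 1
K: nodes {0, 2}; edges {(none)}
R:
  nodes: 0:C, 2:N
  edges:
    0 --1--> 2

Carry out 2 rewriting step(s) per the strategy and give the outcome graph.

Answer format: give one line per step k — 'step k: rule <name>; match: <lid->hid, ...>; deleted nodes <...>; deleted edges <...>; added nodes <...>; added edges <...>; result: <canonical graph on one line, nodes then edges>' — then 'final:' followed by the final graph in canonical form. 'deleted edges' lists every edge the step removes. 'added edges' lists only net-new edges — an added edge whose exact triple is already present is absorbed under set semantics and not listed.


step 1: rule r1; match: 0->7, 1->3, 2->1; deleted nodes (none); deleted edges (7,3,2); added nodes (none); added edges (7,3,1); result: nodes: 0:N, 1:O, 3:N, 4:C, 5:N, 6:O, 7:N edges: (4,0,1); (4,3,1); (4,5,2); (4,6,2); (5,1,1); (5,6,2); (7,1,1); (7,3,1)
step 2: rule r3; match: 0->4, 1->0, 2->3; deleted nodes 0; deleted edges (4,0,1); added nodes (none); added edges (none); result: nodes: 1:O, 3:N, 4:C, 5:N, 6:O, 7:N edges: (4,3,1); (4,5,2); (4,6,2); (5,1,1); (5,6,2); (7,1,1); (7,3,1)
final:
nodes: 1:O, 3:N, 4:C, 5:N, 6:O, 7:N
edges: (4,3,1); (4,5,2); (4,6,2); (5,1,1); (5,6,2); (7,1,1); (7,3,1)


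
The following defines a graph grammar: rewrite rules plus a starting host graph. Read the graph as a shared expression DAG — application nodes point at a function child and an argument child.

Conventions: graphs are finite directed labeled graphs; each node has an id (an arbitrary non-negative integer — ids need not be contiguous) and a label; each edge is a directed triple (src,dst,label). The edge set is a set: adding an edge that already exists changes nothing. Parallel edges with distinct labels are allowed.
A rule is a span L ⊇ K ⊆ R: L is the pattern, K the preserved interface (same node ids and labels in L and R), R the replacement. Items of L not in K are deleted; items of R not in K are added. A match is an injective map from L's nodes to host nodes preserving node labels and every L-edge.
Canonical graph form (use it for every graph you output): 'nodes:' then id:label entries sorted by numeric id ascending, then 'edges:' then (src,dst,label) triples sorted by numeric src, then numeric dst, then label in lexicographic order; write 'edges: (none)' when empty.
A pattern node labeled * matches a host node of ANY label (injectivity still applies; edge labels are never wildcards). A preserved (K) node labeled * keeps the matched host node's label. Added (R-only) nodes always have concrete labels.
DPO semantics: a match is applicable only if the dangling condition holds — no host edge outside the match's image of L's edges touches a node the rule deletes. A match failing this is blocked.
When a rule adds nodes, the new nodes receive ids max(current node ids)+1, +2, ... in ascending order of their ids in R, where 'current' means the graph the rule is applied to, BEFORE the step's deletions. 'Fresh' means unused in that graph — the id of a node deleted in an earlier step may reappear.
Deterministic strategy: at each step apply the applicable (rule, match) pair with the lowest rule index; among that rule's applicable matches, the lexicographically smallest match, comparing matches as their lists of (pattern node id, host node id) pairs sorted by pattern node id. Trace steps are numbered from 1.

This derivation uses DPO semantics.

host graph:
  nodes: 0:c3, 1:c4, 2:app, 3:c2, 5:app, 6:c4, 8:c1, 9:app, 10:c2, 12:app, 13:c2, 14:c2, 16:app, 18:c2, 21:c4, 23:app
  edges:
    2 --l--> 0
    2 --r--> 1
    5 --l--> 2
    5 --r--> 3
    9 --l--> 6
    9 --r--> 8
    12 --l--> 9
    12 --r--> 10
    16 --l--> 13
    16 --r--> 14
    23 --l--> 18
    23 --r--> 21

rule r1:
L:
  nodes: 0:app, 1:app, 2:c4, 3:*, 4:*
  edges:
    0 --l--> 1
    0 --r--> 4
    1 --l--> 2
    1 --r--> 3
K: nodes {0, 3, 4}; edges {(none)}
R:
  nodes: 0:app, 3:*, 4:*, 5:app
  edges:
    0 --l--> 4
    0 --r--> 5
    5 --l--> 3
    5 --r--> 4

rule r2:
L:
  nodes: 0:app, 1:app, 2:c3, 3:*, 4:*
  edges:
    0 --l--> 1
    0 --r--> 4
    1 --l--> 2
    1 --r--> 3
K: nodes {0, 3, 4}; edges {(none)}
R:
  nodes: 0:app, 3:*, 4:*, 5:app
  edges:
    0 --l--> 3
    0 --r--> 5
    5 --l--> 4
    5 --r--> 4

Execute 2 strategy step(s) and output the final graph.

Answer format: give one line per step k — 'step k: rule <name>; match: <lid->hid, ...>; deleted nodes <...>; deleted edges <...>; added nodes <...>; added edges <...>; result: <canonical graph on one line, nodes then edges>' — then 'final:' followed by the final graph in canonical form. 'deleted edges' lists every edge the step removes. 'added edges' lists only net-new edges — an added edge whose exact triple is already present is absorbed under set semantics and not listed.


step 1: rule r1; match: 0->12, 1->9, 2->6, 3->8, 4->10; deleted nodes 6, 9; deleted edges (9,6,l); (9,8,r); (12,9,l); (12,10,r); added nodes 24; added edges (12,10,l); (12,24,r); (24,8,l); (24,10,r); result: nodes: 0:c3, 1:c4, 2:app, 3:c2, 5:app, 8:c1, 10:c2, 12:app, 13:c2, 14:c2, 16:app, 18:c2, 21:c4, 23:app, 24:app edges: (2,0,l); (2,1,r); (5,2,l); (5,3,r); (12,10,l); (12,24,r); (16,13,l); (16,14,r); (23,18,l); (23,21,r); (24,8,l); (24,10,r)
step 2: rule r2; match: 0->5, 1->2, 2->0, 3->1, 4->3; deleted nodes 0, 2; deleted edges (2,0,l); (2,1,r); (5,2,l); (5,3,r); added nodes 25; added edges (5,1,l); (5,25,r); (25,3,l); (25,3,r); result: nodes: 1:c4, 3:c2, 5:app, 8:c1, 10:c2, 12:app, 13:c2, 14:c2, 16:app, 18:c2, 21:c4, 23:app, 24:app, 25:app edges: (5,1,l); (5,25,r); (12,10,l); (12,24,r); (16,13,l); (16,14,r); (23,18,l); (23,21,r); (24,8,l); (24,10,r); (25,3,l); (25,3,r)
final:
nodes: 1:c4, 3:c2, 5:app, 8:c1, 10:c2, 12:app, 13:c2, 14:c2, 16:app, 18:c2, 21:c4, 23:app, 24:app, 25:app
edges: (5,1,l); (5,25,r); (12,10,l); (12,24,r); (16,13,l); (16,14,r); (23,18,l); (23,21,r); (24,8,l); (24,10,r); (25,3,l); (25,3,r)


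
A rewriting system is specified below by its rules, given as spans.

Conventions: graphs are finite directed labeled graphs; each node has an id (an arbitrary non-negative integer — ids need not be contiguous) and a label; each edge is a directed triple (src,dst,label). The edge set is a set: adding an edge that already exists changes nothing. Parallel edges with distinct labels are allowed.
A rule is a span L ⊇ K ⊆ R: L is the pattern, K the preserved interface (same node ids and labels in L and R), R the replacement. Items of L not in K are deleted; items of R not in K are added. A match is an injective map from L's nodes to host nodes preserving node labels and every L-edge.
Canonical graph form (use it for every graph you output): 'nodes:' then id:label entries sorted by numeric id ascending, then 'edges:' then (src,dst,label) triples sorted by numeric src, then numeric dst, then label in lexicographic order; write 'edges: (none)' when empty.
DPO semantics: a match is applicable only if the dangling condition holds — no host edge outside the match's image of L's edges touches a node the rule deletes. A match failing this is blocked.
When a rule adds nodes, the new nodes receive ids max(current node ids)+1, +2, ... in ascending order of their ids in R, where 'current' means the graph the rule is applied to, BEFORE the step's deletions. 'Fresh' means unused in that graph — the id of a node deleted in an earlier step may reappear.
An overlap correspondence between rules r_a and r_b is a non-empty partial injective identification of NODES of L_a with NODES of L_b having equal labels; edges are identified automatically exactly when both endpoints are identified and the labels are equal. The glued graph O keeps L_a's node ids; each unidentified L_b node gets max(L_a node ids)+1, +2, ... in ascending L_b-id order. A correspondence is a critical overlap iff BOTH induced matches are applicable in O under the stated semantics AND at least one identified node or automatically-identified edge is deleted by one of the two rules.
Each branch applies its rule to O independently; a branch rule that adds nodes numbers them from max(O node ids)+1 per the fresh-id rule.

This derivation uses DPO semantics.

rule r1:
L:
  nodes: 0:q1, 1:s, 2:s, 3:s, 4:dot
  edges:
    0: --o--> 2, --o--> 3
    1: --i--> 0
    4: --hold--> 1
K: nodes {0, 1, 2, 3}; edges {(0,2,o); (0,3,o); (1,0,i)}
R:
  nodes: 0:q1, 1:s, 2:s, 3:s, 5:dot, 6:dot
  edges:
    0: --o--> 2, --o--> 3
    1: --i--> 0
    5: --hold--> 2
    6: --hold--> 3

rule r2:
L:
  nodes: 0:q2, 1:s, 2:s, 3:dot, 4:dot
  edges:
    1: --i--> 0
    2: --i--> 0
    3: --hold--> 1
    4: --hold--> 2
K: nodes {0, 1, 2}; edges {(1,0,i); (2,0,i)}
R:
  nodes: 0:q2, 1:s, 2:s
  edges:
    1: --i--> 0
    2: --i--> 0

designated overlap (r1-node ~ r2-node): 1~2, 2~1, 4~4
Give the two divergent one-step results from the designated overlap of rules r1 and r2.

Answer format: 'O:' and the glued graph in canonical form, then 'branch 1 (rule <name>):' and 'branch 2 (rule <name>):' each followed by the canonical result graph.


O:
nodes: 0:q1, 1:s, 2:s, 3:s, 4:dot, 5:q2, 6:dot
edges: (0,2,o); (0,3,o); (1,0,i); (1,5,i); (2,5,i); (4,1,hold); (6,2,hold)
branch 1 (rule r1):
nodes: 0:q1, 1:s, 2:s, 3:s, 5:q2, 6:dot, 7:dot, 8:dot
edges: (0,2,o); (0,3,o); (1,0,i); (1,5,i); (2,5,i); (6,2,hold); (7,2,hold); (8,3,hold)
branch 2 (rule r2):
nodes: 0:q1, 1:s, 2:s, 3:s, 5:q2
edges: (0,2,o); (0,3,o); (1,0,i); (1,5,i); (2,5,i)


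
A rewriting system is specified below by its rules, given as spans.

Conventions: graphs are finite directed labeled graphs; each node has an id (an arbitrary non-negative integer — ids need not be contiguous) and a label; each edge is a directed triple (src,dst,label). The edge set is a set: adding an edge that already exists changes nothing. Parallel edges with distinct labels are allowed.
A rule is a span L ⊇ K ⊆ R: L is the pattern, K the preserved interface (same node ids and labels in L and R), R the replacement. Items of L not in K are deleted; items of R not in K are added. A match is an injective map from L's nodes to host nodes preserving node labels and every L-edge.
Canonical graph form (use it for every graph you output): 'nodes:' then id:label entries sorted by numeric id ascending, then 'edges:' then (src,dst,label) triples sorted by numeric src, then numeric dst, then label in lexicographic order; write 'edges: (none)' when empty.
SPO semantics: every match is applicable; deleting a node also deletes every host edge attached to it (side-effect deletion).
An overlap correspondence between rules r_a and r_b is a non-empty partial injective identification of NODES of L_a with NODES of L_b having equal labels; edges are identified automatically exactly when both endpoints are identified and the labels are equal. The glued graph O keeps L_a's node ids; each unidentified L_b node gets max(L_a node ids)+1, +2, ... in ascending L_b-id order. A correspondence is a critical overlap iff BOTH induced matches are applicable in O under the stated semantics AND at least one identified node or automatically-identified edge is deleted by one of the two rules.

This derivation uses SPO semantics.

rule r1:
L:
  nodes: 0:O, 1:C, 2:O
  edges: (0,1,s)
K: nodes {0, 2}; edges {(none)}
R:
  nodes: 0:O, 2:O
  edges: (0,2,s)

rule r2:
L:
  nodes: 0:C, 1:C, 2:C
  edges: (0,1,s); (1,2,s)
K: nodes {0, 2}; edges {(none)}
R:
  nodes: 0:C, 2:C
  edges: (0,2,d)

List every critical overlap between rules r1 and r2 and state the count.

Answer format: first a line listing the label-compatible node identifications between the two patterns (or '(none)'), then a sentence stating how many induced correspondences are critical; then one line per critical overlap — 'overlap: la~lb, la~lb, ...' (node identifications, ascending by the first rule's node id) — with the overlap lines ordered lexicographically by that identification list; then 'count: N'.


label-compatible node identifications between L(r1) and L(r2): 1~0, 1~1, 1~2
3 of the induced correspondences are critical overlaps of r1 and r2.
overlap: 1~0
overlap: 1~1
overlap: 1~2
count: 3


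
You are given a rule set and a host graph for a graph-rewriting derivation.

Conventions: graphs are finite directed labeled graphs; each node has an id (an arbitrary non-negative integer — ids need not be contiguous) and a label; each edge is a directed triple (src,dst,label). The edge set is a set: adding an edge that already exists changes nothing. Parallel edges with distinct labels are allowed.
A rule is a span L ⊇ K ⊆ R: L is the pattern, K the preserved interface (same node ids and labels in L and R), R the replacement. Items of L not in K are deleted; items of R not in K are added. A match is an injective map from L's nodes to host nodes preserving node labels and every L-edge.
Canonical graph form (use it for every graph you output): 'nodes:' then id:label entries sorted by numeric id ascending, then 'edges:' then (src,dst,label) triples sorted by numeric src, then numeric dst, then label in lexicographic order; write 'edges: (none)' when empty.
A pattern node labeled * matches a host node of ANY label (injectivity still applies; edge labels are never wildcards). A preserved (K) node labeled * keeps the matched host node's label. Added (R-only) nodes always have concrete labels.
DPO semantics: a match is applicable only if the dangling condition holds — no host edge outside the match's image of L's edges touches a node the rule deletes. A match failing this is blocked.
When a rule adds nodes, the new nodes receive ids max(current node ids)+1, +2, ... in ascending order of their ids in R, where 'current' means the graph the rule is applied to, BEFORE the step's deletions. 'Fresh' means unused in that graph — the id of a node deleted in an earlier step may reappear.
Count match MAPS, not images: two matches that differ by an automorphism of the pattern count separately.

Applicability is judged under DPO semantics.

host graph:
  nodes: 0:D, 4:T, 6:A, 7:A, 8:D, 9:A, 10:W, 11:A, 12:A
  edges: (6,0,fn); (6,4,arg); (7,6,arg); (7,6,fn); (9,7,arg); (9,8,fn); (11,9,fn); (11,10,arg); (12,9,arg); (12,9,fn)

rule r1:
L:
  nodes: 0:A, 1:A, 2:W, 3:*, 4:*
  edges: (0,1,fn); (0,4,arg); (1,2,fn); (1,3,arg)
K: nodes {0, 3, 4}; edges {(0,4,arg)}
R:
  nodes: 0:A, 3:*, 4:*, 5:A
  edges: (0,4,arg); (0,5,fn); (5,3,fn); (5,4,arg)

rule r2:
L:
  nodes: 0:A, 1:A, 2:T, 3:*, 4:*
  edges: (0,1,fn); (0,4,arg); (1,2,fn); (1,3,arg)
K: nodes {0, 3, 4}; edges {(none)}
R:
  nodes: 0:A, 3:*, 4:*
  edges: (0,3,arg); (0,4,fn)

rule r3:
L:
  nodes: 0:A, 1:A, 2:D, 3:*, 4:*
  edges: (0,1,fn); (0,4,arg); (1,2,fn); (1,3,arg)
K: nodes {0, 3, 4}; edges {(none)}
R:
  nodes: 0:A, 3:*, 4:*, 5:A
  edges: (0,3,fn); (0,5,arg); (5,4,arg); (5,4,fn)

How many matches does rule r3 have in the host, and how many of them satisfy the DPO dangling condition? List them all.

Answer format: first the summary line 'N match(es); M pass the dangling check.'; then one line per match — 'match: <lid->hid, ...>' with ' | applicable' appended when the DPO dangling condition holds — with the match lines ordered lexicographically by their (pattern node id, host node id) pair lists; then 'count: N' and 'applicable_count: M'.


1 match(es); 0 pass the dangling check.
match: 0->11, 1->9, 2->8, 3->7, 4->10
count: 1
applicable_count: 0


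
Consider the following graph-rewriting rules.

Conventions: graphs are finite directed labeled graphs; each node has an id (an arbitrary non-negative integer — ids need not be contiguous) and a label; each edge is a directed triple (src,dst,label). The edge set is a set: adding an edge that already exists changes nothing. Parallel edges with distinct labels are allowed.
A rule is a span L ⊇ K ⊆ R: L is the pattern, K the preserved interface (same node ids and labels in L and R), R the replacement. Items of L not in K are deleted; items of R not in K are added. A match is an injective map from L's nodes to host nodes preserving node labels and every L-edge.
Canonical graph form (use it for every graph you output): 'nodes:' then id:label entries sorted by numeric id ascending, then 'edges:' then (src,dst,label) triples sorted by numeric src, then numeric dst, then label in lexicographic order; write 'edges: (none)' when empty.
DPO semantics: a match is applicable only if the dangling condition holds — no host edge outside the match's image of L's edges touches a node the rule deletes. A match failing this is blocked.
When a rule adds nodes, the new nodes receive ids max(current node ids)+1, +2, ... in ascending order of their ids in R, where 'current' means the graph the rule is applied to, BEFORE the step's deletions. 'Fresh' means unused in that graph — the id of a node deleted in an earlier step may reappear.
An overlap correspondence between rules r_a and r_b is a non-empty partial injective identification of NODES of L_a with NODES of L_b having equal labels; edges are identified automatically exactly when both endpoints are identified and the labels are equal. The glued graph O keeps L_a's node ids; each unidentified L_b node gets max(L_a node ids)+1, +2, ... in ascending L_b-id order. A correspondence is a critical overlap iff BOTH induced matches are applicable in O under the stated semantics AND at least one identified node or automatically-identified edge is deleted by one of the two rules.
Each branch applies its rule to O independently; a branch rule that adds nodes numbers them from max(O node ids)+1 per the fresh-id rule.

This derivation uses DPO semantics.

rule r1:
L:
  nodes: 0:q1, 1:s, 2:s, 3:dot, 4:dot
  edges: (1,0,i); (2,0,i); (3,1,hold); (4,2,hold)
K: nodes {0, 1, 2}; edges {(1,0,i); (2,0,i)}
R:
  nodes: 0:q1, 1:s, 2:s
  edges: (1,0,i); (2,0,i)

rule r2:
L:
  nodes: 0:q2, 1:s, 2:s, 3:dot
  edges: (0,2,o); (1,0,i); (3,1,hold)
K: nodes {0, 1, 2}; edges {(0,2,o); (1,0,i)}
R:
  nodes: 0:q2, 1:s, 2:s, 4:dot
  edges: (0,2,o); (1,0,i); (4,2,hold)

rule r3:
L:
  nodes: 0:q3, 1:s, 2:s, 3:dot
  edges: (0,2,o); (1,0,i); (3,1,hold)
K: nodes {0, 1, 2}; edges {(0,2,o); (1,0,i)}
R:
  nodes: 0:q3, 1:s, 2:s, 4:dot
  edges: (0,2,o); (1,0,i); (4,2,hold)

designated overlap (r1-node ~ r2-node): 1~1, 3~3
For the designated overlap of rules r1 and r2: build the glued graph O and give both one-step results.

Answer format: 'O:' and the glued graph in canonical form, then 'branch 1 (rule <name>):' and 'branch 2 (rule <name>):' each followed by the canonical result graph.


O:
nodes: 0:q1, 1:s, 2:s, 3:dot, 4:dot, 5:q2, 6:s
edges: (1,0,i); (1,5,i); (2,0,i); (3,1,hold); (4,2,hold); (5,6,o)
branch 1 (rule r1):
nodes: 0:q1, 1:s, 2:s, 5:q2, 6:s
edges: (1,0,i); (1,5,i); (2,0,i); (5,6,o)
branch 2 (rule r2):
nodes: 0:q1, 1:s, 2:s, 4:dot, 5:q2, 6:s, 7:dot
edges: (1,0,i); (1,5,i); (2,0,i); (4,2,hold); (5,6,o); (7,6,hold)


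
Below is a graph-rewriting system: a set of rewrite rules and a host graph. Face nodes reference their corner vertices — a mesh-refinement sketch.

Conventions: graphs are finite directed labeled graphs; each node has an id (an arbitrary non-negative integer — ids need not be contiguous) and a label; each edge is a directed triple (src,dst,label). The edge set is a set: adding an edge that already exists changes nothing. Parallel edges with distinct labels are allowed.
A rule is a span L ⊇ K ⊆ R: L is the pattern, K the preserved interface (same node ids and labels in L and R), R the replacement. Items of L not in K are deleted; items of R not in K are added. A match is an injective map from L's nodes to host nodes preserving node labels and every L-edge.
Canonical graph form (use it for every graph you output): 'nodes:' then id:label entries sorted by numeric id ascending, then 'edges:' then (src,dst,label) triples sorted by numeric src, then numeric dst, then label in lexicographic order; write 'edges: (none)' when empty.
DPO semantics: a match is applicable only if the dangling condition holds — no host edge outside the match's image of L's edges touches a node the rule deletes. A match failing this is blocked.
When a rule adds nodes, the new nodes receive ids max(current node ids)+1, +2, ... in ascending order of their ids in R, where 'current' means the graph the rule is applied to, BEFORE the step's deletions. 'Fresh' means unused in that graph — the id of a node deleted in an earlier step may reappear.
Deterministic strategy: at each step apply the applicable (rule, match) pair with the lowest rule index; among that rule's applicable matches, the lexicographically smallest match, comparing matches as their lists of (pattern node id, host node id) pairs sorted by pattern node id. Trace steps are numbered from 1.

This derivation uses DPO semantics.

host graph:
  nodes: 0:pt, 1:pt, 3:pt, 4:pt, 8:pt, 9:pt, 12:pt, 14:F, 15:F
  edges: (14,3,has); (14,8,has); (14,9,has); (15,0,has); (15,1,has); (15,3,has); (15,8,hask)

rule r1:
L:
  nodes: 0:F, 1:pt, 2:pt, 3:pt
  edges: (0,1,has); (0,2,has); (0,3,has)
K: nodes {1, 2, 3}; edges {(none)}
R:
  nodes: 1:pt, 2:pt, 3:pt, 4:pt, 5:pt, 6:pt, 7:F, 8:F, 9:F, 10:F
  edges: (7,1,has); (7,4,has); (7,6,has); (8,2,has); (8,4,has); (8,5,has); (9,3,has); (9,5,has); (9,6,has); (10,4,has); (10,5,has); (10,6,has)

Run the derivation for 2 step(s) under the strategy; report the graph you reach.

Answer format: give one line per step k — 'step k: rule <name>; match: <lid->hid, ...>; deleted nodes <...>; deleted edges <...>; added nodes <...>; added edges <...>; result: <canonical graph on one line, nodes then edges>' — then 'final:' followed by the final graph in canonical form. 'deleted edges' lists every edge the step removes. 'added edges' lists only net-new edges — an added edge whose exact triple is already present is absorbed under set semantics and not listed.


step 1: rule r1; match: 0->14, 1->3, 2->8, 3->9; deleted nodes 14; deleted edges (14,3,has); (14,8,has); (14,9,has); added nodes 16, 17, 18, 19, 20, 21, 22; added edges (19,3,has); (19,16,has); (19,18,has); (20,8,has); (20,16,has); (20,17,has); (21,9,has); (21,17,has); (21,18,has); (22,16,has); (22,17,has); (22,18,has); result: nodes: 0:pt, 1:pt, 3:pt, 4:pt, 8:pt, 9:pt, 12:pt, 15:F, 16:pt, 17:pt, 18:pt, 19:F, 20:F, 21:F, 22:F edges: (15,0,has); (15,1,has); (15,3,has); (15,8,hask); (19,3,has); (19,16,has); (19,18,has); (20,8,has); (20,16,has); (20,17,has); (21,9,has); (21,17,has); (21,18,has); (22,16,has); (22,17,has); (22,18,has)
step 2: rule r1; match: 0->19, 1->3, 2->16, 3->18; deleted nodes 19; deleted edges (19,3,has); (19,16,has); (19,18,has); added nodes 23, 24, 25, 26, 27, 28, 29; added edges (26,3,has); (26,23,has); (26,25,has); (27,16,has); (27,23,has); (27,24,has); (28,18,has); (28,24,has); (28,25,has); (29,23,has); (29,24,has); (29,25,has); result: nodes: 0:pt, 1:pt, 3:pt, 4:pt, 8:pt, 9:pt, 12:pt, 15:F, 16:pt, 17:pt, 18:pt, 20:F, 21:F, 22:F, 23:pt, 24:pt, 25:pt, 26:F, 27:F, 28:F, 29:F edges: (15,0,has); (15,1,has); (15,3,has); (15,8,hask); (20,8,has); (20,16,has); (20,17,has); (21,9,has); (21,17,has); (21,18,has); (22,16,has); (22,17,has); (22,18,has); (26,3,has); (26,23,has); (26,25,has); (27,16,has); (27,23,has); (27,24,has); (28,18,has); (28,24,has); (28,25,has); (29,23,has); (29,24,has); (29,25,has)
final:
nodes: 0:pt, 1:pt, 3:pt, 4:pt, 8:pt, 9:pt, 12:pt, 15:F, 16:pt, 17:pt, 18:pt, 20:F, 21:F, 22:F, 23:pt, 24:pt, 25:pt, 26:F, 27:F, 28:F, 29:F
edges: (15,0,has); (15,1,has); (15,3,has); (15,8,hask); (20,8,has); (20,16,has); (20,17,has); (21,9,has); (21,17,has); (21,18,has); (22,16,has); (22,17,has); (22,18,has); (26,3,has); (26,23,has); (26,25,has); (27,16,has); (27,23,has); (27,24,has); (28,18,has); (28,24,has); (28,25,has); (29,23,has); (29,24,has); (29,25,has)


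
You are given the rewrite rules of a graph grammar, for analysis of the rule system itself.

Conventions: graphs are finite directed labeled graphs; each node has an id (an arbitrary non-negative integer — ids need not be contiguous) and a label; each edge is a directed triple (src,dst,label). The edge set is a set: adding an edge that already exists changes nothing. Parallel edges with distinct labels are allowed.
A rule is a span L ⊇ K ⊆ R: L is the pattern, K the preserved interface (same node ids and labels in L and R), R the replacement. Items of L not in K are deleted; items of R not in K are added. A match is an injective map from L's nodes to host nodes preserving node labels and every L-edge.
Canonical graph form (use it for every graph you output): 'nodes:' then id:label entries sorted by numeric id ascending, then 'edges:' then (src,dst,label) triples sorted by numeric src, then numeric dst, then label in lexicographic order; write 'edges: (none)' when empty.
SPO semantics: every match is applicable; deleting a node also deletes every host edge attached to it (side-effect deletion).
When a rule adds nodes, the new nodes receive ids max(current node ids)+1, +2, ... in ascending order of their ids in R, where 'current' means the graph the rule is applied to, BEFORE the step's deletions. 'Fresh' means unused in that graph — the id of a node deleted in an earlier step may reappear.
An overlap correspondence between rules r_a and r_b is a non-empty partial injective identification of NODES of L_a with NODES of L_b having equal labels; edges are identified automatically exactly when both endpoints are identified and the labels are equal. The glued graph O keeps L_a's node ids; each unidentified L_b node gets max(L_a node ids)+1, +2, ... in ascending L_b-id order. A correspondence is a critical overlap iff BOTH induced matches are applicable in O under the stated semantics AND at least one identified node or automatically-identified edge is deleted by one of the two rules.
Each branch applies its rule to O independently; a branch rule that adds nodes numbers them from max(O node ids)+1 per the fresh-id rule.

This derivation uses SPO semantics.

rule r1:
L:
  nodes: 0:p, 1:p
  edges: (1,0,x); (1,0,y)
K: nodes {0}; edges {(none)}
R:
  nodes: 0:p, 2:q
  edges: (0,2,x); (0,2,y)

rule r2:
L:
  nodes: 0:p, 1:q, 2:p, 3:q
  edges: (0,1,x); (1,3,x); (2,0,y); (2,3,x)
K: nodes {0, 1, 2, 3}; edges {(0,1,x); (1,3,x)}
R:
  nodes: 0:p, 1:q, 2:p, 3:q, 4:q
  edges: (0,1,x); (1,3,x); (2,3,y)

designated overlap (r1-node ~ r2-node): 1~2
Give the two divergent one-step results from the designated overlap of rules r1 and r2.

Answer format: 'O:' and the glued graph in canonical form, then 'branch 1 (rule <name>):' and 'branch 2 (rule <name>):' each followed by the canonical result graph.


O:
nodes: 0:p, 1:p, 2:p, 3:q, 4:q
edges: (1,0,x); (1,0,y); (1,2,y); (1,4,x); (2,3,x); (3,4,x)
branch 1 (rule r1):
nodes: 0:p, 2:p, 3:q, 4:q, 5:q
edges: (0,5,x); (0,5,y); (2,3,x); (3,4,x)
branch 2 (rule r2):
nodes: 0:p, 1:p, 2:p, 3:q, 4:q, 5:q
edges: (1,0,x); (1,0,y); (1,4,y); (2,3,x); (3,4,x)


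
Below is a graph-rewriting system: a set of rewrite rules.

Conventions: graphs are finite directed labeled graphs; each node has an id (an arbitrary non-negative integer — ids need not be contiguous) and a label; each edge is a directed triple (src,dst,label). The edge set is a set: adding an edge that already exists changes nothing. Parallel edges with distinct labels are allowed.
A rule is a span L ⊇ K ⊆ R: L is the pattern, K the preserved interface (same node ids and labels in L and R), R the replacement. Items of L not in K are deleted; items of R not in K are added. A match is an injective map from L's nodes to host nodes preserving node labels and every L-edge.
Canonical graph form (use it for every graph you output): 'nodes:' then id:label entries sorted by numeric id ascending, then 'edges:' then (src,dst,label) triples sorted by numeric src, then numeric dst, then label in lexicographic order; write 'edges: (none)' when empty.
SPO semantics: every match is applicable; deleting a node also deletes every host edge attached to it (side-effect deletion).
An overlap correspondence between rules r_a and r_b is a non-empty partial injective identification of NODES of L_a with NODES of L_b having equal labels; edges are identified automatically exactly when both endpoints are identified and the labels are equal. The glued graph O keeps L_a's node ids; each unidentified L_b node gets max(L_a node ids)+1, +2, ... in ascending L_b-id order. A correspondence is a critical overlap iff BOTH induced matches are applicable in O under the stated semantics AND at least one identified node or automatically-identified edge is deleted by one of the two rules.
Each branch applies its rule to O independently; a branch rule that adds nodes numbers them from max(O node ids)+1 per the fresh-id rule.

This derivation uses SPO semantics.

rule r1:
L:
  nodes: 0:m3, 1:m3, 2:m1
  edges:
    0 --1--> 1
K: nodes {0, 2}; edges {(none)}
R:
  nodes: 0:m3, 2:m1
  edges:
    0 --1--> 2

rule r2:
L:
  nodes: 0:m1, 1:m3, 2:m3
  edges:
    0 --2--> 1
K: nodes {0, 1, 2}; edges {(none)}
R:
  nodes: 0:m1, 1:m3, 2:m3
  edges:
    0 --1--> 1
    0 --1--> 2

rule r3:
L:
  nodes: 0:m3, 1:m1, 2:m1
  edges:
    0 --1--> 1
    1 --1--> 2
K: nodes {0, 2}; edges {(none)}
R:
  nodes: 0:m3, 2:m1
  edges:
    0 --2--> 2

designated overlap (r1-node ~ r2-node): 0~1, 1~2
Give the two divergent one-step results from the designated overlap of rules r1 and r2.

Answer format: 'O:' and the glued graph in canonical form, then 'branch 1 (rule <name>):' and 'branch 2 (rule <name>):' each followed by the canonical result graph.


O:
nodes: 0:m3, 1:m3, 2:m1, 3:m1
edges: (0,1,1); (3,0,2)
branch 1 (rule r1):
nodes: 0:m3, 2:m1, 3:m1
edges: (0,2,1); (3,0,2)
branch 2 (rule r2):
nodes: 0:m3, 1:m3, 2:m1, 3:m1
edges: (0,1,1); (3,0,1); (3,1,1)


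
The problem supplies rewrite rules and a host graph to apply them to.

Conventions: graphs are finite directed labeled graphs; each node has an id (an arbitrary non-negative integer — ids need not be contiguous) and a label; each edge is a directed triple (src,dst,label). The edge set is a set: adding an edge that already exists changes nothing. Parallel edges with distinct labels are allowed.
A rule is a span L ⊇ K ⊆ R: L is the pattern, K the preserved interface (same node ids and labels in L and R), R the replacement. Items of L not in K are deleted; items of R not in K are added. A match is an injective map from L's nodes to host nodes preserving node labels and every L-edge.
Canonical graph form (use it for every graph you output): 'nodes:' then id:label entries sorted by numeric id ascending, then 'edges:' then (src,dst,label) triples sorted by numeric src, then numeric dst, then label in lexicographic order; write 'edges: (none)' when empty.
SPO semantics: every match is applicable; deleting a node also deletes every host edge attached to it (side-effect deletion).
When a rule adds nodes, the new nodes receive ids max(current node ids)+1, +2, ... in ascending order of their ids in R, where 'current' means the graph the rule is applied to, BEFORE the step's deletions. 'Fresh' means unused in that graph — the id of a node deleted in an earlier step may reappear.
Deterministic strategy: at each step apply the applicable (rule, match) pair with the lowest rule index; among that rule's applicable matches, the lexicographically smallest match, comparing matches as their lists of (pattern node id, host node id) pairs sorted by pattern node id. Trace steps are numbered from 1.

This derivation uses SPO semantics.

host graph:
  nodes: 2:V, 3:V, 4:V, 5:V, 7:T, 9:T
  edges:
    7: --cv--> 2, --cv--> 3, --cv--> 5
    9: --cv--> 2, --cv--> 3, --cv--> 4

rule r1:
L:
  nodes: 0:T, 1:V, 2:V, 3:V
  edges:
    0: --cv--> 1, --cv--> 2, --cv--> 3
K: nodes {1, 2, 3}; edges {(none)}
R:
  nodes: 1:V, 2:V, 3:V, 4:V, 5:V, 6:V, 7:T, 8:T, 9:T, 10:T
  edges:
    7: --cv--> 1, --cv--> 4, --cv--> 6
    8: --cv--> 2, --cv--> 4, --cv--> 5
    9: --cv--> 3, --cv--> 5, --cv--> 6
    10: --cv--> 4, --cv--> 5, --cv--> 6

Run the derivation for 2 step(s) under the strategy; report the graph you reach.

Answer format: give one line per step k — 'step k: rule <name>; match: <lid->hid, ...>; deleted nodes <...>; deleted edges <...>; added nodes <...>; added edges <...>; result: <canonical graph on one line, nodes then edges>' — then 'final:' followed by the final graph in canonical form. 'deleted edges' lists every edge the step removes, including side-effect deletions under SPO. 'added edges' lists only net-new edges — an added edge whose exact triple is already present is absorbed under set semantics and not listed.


step 1: rule r1; match: 0->7, 1->2, 2->3, 3->5; deleted nodes 7; deleted edges (7,2,cv); (7,3,cv); (7,5,cv); added nodes 10, 11, 12, 13, 14, 15, 16; added edges (13,2,cv); (13,10,cv); (13,12,cv); (14,3,cv); (14,10,cv); (14,11,cv); (15,5,cv); (15,11,cv); (15,12,cv); (16,10,cv); (16,11,cv); (16,12,cv); result: nodes: 2:V, 3:V, 4:V, 5:V, 9:T, 10:V, 11:V, 12:V, 13:T, 14:T, 15:T, 16:T edges: (9,2,cv); (9,3,cv); (9,4,cv); (13,2,cv); (13,10,cv); (13,12,cv); (14,3,cv); (14,10,cv); (14,11,cv); (15,5,cv); (15,11,cv); (15,12,cv); (16,10,cv); (16,11,cv); (16,12,cv)
step 2: rule r1; match: 0->9, 1->2, 2->3, 3->4; deleted nodes 9; deleted edges (9,2,cv); (9,3,cv); (9,4,cv); added nodes 17, 18, 19, 20, 21, 22, 23; added edges (20,2,cv); (20,17,cv); (20,19,cv); (21,3,cv); (21,17,cv); (21,18,cv); (22,4,cv); (22,18,cv); (22,19,cv); (23,17,cv); (23,18,cv); (23,19,cv); result: nodes: 2:V, 3:V, 4:V, 5:V, 10:V, 11:V, 12:V, 13:T, 14:T, 15:T, 16:T, 17:V, 18:V, 19:V, 20:T, 21:T, 22:T, 23:T edges: (13,2,cv); (13,10,cv); (13,12,cv); (14,3,cv); (14,10,cv); (14,11,cv); (15,5,cv); (15,11,cv); (15,12,cv); (16,10,cv); (16,11,cv); (16,12,cv); (20,2,cv); (20,17,cv); (20,19,cv); (21,3,cv); (21,17,cv); (21,18,cv); (22,4,cv); (22,18,cv); (22,19,cv); (23,17,cv); (23,18,cv); (23,19,cv)
final:
nodes: 2:V, 3:V, 4:V, 5:V, 10:V, 11:V, 12:V, 13:T, 14:T, 15:T, 16:T, 17:V, 18:V, 19:V, 20:T, 21:T, 22:T, 23:T
edges: (13,2,cv); (13,10,cv); (13,12,cv); (14,3,cv); (14,10,cv); (14,11,cv); (15,5,cv); (15,11,cv); (15,12,cv); (16,10,cv); (16,11,cv); (16,12,cv); (20,2,cv); (20,17,cv); (20,19,cv); (21,3,cv); (21,17,cv); (21,18,cv); (22,4,cv); (22,18,cv); (22,19,cv); (23,17,cv); (23,18,cv); (23,19,cv)
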